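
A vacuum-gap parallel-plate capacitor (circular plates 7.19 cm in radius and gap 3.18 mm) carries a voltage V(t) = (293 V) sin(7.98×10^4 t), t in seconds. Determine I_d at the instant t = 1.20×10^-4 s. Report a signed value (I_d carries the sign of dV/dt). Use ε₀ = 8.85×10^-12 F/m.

dE/dt = (V₀ω/d)·cos(ωt) with ωt = 9.576 rad: (293)(7.98×10^4)(-0.9886)/(3.18×10^-3) = -7.269×10^9 V/(m·s).
I_d = ε₀ A dE/dt = (8.85×10^-12)(0.01624)(-7.269×10^9) = -1.04×10^-3 A.

-1.04×10^-3 A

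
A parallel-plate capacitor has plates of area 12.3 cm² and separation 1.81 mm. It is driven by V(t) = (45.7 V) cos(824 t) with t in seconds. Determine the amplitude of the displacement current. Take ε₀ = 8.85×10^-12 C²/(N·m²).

2.26×10^-7 A

The displacement current equals the conduction current C dV/dt, which peaks at C V₀ ω.
With C = ε₀A/d = (8.85×10^-12)(1.23×10^-3)/(1.81×10^-3) = 6.014×10^-12 F and ω = 824 rad/s, I_d,max = (6.014×10^-12)(45.7)(824) = 2.26×10^-7 A.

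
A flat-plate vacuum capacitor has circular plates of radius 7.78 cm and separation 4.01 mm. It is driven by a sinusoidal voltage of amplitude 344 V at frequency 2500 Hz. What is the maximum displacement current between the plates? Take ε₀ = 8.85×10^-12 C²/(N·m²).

2.27×10^-4 A

The displacement current equals the conduction current C dV/dt, which peaks at C V₀ ω.
With C = ε₀A/d = (8.85×10^-12)(0.01902)/(4.01×10^-3) = 4.198×10^-11 F and ω = 2πf = 1.571×10^4 rad/s, I_d,max = (4.198×10^-11)(344)(1.571×10^4) = 2.27×10^-4 A.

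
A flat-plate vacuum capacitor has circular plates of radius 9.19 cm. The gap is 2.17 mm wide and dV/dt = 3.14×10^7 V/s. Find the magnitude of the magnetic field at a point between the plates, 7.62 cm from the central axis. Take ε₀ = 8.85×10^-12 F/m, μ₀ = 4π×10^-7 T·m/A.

6.13×10^-9 T

With E = V/d, dE/dt = 1.447×10^10 V/(m·s) and πR² = 0.02653 m², giving I_d = ε₀ πR² dE/dt = 3.397×10^-3 A.
For r < R the Ampère–Maxwell law gives B(2πr) = μ₀ I_d (r²/R²), so B = μ₀ I_d r/(2πR²) = (4π×10^-7)(3.397×10^-3)(0.0762)/(2π·0.0919²) = 6.13×10^-9 T.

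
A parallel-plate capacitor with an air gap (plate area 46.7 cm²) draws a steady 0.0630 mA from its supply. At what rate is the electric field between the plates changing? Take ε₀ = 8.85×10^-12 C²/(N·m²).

1.52×10^9 V/(m·s)

By continuity, I_d in the gap equals the 0.0630 mA flowing in the wire.
Then dE/dt = I_d/(ε₀A) = 1.52×10^9 V/(m·s).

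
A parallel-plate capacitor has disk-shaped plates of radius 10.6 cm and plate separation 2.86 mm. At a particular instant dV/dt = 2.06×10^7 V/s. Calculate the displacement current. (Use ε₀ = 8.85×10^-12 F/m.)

E = V/d so dE/dt = (dV/dt)/d = 7.203×10^9 V/(m·s), and I_d = ε₀ A dE/dt = (8.85×10^-12)(0.03530)(7.203×10^9) = 2.25×10^-3 A.

2.25×10^-3 A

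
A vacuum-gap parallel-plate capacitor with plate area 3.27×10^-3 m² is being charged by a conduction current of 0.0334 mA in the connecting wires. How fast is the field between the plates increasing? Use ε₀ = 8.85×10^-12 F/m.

By continuity, I_d in the gap equals the 0.0334 mA flowing in the wire.
Inverting I_d = ε₀ A dE/dt gives dE/dt = 3.34×10^-5 / (8.85×10^-12 · 3.27×10^-3) = 1.15×10^9 V/(m·s).

1.15×10^9 V/(m·s)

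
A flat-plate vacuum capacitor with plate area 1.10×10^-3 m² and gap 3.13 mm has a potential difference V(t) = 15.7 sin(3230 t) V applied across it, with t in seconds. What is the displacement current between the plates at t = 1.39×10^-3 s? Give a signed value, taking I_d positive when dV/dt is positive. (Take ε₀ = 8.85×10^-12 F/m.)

-3.48×10^-8 A

dV/dt = (15.7)(3230)·cos(4.4897) = -1.120×10^4 V/s.
I_d = C dV/dt with C = ε₀A/d = (8.85×10^-12)(1.10×10^-3)/(3.13×10^-3) = 3.110×10^-12 F, so I_d = (3.110×10^-12)(-1.120×10^4) = -3.48×10^-8 A.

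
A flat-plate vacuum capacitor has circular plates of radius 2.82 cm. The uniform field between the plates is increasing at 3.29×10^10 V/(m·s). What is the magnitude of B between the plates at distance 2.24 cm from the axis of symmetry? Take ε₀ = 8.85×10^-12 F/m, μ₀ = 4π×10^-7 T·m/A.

Through the whole plate area (πR² = 2.498×10^-3 m²), I_d = ε₀ πR² dE/dt = 7.273×10^-4 A.
An Ampèrian loop of radius r encloses a fraction (r/R)² of I_d. Then B·2πr = μ₀ I_d (r/R)², giving B = μ₀ I_d r/(2πR²) = 4.10×10^-9 T.

4.10×10^-9 T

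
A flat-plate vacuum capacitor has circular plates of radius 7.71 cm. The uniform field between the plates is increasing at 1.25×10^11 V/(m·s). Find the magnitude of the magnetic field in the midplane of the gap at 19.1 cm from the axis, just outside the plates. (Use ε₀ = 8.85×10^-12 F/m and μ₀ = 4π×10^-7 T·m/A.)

2.16×10^-8 T

I_d = ε₀ dΦ_E/dt = ε₀ πR² (dE/dt) = (8.85×10^-12)(0.01867)(1.25×10^11) = 0.02065 A through the full plate area.
Outside the plates the loop encloses all of I_d, so B·2πr = μ₀ I_d and B = 2.16×10^-8 T.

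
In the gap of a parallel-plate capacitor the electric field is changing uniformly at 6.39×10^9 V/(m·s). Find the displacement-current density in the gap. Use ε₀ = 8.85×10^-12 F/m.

0.0566 A/m²

J_d = ε₀ dE/dt = (8.85×10^-12)(6.39×10^9) = 0.0566 A/m².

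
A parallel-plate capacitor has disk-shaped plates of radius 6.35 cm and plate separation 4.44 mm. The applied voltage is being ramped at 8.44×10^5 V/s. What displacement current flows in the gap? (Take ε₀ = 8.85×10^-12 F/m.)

C = ε₀A/d = (8.85×10^-12)(0.01267)/(4.44×10^-3) = 2.525×10^-11 F.
I_d = C dV/dt = (2.525×10^-11)(8.44×10^5) = 2.13×10^-5 A.

2.13×10^-5 A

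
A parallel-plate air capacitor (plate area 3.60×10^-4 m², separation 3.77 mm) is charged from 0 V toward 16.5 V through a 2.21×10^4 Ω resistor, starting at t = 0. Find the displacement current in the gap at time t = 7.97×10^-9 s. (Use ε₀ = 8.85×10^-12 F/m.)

C = ε₀A/d = (8.85×10^-12)(3.60×10^-4)/(3.77×10^-3) = 8.451×10^-13 F, so τ = RC = 1.868×10^-8 s.
The conduction current is I(t) = (V₀/R) e^(−t/τ), and the displacement current between the plates equals it.
t/τ = 0.4267; I_d = (16.5/2.21×10^4) · e^(−0.4267) = (7.466×10^-4)(0.6527) = 4.87×10^-4 A.

4.87×10^-4 A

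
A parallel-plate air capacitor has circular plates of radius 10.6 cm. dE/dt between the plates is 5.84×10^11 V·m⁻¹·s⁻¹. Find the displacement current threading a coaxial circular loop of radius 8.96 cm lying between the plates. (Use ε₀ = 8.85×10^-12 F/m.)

0.130 A

I_d = ε₀ dΦ_E/dt = ε₀ πR² (dE/dt) = (8.85×10^-12)(0.03530)(5.84×10^11) = 0.1824 A through the full plate area.
Since J_d is uniform, the enclosed fraction is (r/R)² = 0.7145, giving I_d,enc = 0.130 A.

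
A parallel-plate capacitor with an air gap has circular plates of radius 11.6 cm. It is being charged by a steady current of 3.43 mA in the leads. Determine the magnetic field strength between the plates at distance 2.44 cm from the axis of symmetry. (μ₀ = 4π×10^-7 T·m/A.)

No conduction current crosses the gap, so I_d there equals the 3.43×10^-3 A in the leads.
An Ampèrian loop of radius r encloses a fraction (r/R)² of I_d. Then B·2πr = μ₀ I_d (r/R)², giving B = μ₀ I_d r/(2πR²) = 1.24×10^-9 T.

1.24×10^-9 T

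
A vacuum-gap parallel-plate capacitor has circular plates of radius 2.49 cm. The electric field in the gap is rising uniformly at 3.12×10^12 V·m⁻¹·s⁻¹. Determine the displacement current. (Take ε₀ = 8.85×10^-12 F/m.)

0.0538 A

I_d = ε₀ A (dE/dt) = (8.85×10^-12)(1.948×10^-3 m²)(3.12×10^12) = 0.0538 A.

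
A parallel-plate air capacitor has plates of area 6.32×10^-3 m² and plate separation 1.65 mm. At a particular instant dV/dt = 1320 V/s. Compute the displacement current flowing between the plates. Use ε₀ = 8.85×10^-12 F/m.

4.47×10^-8 A

E = V/d so dE/dt = (dV/dt)/d = 8.000×10^5 V/(m·s), and I_d = ε₀ A dE/dt = (8.85×10^-12)(6.32×10^-3)(8.000×10^5) = 4.47×10^-8 A.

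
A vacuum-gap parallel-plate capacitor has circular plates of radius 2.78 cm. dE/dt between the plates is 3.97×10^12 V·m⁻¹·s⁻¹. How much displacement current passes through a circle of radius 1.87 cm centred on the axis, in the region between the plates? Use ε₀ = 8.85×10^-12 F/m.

0.0386 A

I_d = ε₀ dΦ_E/dt = ε₀ πR² (dE/dt) = (8.85×10^-12)(2.428×10^-3)(3.97×10^12) = 0.08531 A through the full plate area.
The field is uniform, so I_d,enc = I_d (r/R)² = (0.08531)(1.87/2.78)² = 0.0386 A.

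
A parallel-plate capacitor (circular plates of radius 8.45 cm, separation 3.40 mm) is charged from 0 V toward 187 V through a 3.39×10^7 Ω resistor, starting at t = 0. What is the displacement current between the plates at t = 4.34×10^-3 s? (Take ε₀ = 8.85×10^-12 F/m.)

C = ε₀A/d = (8.85×10^-12)(0.02243)/(3.40×10^-3) = 5.838×10^-11 F, so τ = RC = 1.979×10^-3 s.
The conduction current is I(t) = (V₀/R) e^(−t/τ), and the displacement current between the plates equals it.
t/τ = 2.193; I_d = (187/3.39×10^7) · e^(−2.193) = (5.516×10^-6)(0.1116) = 6.16×10^-7 A.

6.16×10^-7 A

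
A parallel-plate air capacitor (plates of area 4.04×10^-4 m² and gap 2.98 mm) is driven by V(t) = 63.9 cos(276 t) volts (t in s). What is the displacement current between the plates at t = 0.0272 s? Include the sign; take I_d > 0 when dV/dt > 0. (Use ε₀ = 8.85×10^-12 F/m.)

dE/dt = (V₀ω/d)·−sin(ωt) with ωt = 7.5072 rad: (63.9)(276)(-0.9405)/(2.98×10^-3) = -5.566×10^6 V/(m·s).
I_d = ε₀ A dE/dt = (8.85×10^-12)(4.04×10^-4)(-5.566×10^6) = -1.99×10^-8 A.

-1.99×10^-8 A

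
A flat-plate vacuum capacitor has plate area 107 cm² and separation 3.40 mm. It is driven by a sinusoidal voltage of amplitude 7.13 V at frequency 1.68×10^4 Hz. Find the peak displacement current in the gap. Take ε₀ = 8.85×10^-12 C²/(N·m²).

The displacement current equals the conduction current C dV/dt, which peaks at C V₀ ω.
With C = ε₀A/d = (8.85×10^-12)(0.0107)/(3.40×10^-3) = 2.785×10^-11 F and ω = 2πf = 1.056×10^5 rad/s, I_d,max = (2.785×10^-11)(7.13)(1.056×10^5) = 2.10×10^-5 A.

2.10×10^-5 A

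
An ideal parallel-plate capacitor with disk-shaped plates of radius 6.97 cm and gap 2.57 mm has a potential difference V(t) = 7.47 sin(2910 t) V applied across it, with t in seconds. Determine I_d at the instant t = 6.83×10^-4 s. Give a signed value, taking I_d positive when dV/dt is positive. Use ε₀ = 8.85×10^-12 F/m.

dE/dt = (V₀ω/d)·cos(ωt) with ωt = 1.98753 rad: (7.47)(2910)(-0.4048)/(2.57×10^-3) = -3.424×10^6 V/(m·s).
I_d = ε₀ A dE/dt = (8.85×10^-12)(0.01526)(-3.424×10^6) = -4.62×10^-7 A.

-4.62×10^-7 A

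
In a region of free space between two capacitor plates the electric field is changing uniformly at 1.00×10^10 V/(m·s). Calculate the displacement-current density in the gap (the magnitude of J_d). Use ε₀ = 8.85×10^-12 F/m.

0.0885 A/m²

The displacement-current density is ε₀ ∂E/∂t = (8.85×10^-12)(1.00×10^10) = 0.0885 A/m².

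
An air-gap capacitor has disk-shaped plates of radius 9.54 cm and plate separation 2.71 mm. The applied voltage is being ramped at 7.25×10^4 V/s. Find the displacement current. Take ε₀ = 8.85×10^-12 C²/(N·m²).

6.77×10^-6 A

C = ε₀A/d = (8.85×10^-12)(0.02859)/(2.71×10^-3) = 9.337×10^-11 F.
I_d = C dV/dt = (9.337×10^-11)(7.25×10^4) = 6.77×10^-6 A.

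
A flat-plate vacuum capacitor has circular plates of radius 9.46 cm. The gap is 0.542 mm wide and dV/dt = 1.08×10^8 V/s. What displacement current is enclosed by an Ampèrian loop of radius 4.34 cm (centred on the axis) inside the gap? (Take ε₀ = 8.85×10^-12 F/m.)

0.0104 A

With E = V/d, dE/dt = 1.993×10^11 V/(m·s) and πR² = 0.02811 m², giving I_d = ε₀ πR² dE/dt = 0.04958 A.
Through an area πr² the displacement current is I_d·(πr²/πR²) = I_d (r/R)² = 0.0104 A.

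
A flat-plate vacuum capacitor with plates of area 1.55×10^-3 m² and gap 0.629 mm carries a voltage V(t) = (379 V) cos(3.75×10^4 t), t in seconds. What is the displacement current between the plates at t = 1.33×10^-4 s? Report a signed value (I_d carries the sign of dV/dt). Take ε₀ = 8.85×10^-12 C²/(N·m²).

2.98×10^-4 A

dV/dt = (379)(3.75×10^4)·−sin(4.9875) = 1.368×10^7 V/s.
I_d = C dV/dt with C = ε₀A/d = (8.85×10^-12)(1.55×10^-3)/(6.29×10^-4) = 2.181×10^-11 F, so I_d = (2.181×10^-11)(1.368×10^7) = 2.98×10^-4 A.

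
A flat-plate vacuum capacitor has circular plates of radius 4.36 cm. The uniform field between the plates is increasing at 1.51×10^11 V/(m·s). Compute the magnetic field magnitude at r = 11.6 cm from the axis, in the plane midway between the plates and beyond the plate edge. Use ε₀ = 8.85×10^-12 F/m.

1.38×10^-8 T

Through the whole plate area (πR² = 5.972×10^-3 m²), I_d = ε₀ πR² dE/dt = 7.981×10^-3 A.
Outside the plates the loop encloses all of I_d, so B·2πr = μ₀ I_d and B = 1.38×10^-8 T.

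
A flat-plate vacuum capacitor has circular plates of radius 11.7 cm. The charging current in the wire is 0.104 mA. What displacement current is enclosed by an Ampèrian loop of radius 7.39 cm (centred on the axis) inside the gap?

No conduction current crosses the gap, so I_d there equals the 1.04×10^-4 A in the leads.
The field is uniform, so I_d,enc = I_d (r/R)² = (1.04×10^-4)(7.39/11.7)² = 4.15×10^-5 A.

4.15×10^-5 A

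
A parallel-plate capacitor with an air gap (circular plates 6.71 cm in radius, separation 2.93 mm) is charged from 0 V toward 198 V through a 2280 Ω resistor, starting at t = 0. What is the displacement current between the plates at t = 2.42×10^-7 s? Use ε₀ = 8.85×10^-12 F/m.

With C = ε₀A/d = (8.85×10^-12)(0.01414)/(2.93×10^-3) = 4.271×10^-11 F, the time constant is τ = RC = 9.738×10^-8 s, so t/τ = 2.485 and e^(−t/τ) = 0.08333.
I_d = I_cond = (V₀/R) e^(−t/τ) = (0.08684)(0.08333) = 7.24×10^-3 A.

7.24×10^-3 A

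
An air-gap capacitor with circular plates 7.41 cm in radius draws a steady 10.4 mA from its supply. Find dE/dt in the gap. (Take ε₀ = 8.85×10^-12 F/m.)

Charge continuity gives I_d = I = 0.0104 A between the plates.
Then dE/dt = I_d/(ε₀A) = 6.81×10^10 V/(m·s).

6.81×10^10 V/(m·s)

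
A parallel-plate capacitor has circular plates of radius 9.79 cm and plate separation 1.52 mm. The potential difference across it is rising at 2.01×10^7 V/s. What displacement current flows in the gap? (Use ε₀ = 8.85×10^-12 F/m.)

The field between the plates is E = V/d, so dE/dt = (2.01×10^7)/(1.52×10^-3 m) = 1.322×10^10 V/(m·s).
I_d = ε₀ A (dE/dt) = (8.85×10^-12)(0.03011)(1.322×10^10) = 3.52×10^-3 A.

3.52×10^-3 A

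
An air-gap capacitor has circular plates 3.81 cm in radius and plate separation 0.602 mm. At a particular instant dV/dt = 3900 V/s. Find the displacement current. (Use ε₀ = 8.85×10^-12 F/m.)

2.61×10^-7 A

C = ε₀A/d = (8.85×10^-12)(4.560×10^-3)/(6.02×10^-4) = 6.704×10^-11 F.
I_d = C dV/dt = (6.704×10^-11)(3900) = 2.61×10^-7 A.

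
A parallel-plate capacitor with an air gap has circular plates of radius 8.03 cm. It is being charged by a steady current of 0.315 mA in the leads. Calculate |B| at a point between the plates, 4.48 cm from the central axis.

4.38×10^-10 T

Between the plates the displacement current equals the wire current: I_d = 0.315 mA = 3.15×10^-4 A.
For r < R the Ampère–Maxwell law gives B(2πr) = μ₀ I_d (r²/R²), so B = μ₀ I_d r/(2πR²) = (4π×10^-7)(3.15×10^-4)(0.0448)/(2π·0.0803²) = 4.38×10^-10 T.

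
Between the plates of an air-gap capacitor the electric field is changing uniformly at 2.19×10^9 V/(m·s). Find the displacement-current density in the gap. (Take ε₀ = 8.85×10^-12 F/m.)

The displacement-current density is ε₀ ∂E/∂t = (8.85×10^-12)(2.19×10^9) = 0.0194 A/m².

0.0194 A/m²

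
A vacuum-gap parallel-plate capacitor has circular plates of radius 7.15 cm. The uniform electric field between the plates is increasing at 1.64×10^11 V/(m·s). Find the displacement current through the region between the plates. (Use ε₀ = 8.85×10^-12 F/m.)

0.0233 A

The displacement current is ε₀ times dΦ_E/dt = ε₀ A dE/dt = (8.85×10^-12)(0.01606)(1.64×10^11) = 0.0233 A.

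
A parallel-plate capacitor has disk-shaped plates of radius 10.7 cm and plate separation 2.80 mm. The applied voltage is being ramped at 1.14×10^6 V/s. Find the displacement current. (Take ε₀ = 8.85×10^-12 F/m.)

C = ε₀A/d = (8.85×10^-12)(0.03597)/(2.80×10^-3) = 1.137×10^-10 F.
I_d = C dV/dt = (1.137×10^-10)(1.14×10^6) = 1.30×10^-4 A.

1.30×10^-4 A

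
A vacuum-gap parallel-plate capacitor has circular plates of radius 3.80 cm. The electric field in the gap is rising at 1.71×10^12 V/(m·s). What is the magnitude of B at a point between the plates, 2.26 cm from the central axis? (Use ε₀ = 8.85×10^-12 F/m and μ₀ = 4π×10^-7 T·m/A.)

2.15×10^-7 T

Through the whole plate area (πR² = 4.536×10^-3 m²), I_d = ε₀ πR² dE/dt = 0.06865 A.
For r < R the Ampère–Maxwell law gives B(2πr) = μ₀ I_d (r²/R²), so B = μ₀ I_d r/(2πR²) = (4π×10^-7)(0.06865)(0.0226)/(2π·0.0380²) = 2.15×10^-7 T.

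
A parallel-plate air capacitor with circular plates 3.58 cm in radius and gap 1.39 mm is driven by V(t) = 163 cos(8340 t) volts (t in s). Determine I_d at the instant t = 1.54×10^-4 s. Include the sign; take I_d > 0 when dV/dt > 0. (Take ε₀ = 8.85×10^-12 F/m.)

dV/dt = (163)(8340)·−sin(1.28436) = -1.304×10^6 V/s.
I_d = C dV/dt with C = ε₀A/d = (8.85×10^-12)(4.026×10^-3)/(1.39×10^-3) = 2.563×10^-11 F, so I_d = (2.563×10^-11)(-1.304×10^6) = -3.34×10^-5 A.

-3.34×10^-5 A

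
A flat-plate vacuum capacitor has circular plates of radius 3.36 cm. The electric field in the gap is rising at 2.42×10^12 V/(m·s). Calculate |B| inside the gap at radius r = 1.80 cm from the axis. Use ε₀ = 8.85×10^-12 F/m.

I_d = ε₀ dΦ_E/dt = ε₀ πR² (dE/dt) = (8.85×10^-12)(3.547×10^-3)(2.42×10^12) = 0.07597 A through the full plate area.
For r < R the Ampère–Maxwell law gives B(2πr) = μ₀ I_d (r²/R²), so B = μ₀ I_d r/(2πR²) = (4π×10^-7)(0.07597)(0.0180)/(2π·0.0336²) = 2.42×10^-7 T.

2.42×10^-7 T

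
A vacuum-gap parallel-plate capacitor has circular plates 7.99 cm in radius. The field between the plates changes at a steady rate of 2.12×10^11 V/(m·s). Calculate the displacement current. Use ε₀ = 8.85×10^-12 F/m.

0.0376 A

I_d = ε₀ A (dE/dt) = (8.85×10^-12)(0.02006 m²)(2.12×10^11) = 0.0376 A.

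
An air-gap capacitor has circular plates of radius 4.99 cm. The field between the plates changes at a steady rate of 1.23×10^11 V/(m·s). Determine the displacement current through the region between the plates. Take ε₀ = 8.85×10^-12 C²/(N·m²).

8.52×10^-3 A

The displacement current is ε₀ times dΦ_E/dt = ε₀ A dE/dt = (8.85×10^-12)(7.823×10^-3)(1.23×10^11) = 8.52×10^-3 A.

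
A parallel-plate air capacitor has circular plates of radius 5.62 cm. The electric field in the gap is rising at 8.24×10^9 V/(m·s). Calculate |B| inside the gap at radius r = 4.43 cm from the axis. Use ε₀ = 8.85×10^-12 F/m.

2.03×10^-9 T

Total displacement current: I_d = ε₀(πR²)(dE/dt) = (8.85×10^-12)(9.923×10^-3)(8.24×10^9) = 7.236×10^-4 A.
For r < R the Ampère–Maxwell law gives B(2πr) = μ₀ I_d (r²/R²), so B = μ₀ I_d r/(2πR²) = (4π×10^-7)(7.236×10^-4)(0.0443)/(2π·0.0562²) = 2.03×10^-9 T.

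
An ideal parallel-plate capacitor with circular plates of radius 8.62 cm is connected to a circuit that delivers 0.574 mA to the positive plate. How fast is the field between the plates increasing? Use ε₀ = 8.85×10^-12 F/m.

The displacement current between the plates equals the conduction current, I_d = 0.574 mA.
Then dE/dt = I_d/(ε₀A) = 2.78×10^9 V/(m·s).

2.78×10^9 V/(m·s)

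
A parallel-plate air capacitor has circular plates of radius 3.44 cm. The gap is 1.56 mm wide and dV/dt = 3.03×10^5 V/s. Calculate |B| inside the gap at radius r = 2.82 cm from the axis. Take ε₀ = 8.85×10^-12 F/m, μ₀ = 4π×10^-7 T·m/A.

3.05×10^-11 T

I_d = C dV/dt with C = ε₀πR²/d = 2.109×10^-11 F, so I_d = (2.109×10^-11)(3.03×10^5) = 6.390×10^-6 A.
An Ampèrian loop of radius r encloses a fraction (r/R)² of I_d. Then B·2πr = μ₀ I_d (r/R)², giving B = μ₀ I_d r/(2πR²) = 3.05×10^-11 T.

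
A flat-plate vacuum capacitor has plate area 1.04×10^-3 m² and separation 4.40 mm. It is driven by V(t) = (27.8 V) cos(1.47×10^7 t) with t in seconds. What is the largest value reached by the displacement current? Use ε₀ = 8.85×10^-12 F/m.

8.55×10^-4 A

(dE/dt)_max = V₀ω/d = 9.288×10^10 V/(m·s); ω = 1.47×10^7 rad/s.
I_d,max = ε₀ A (dE/dt)_max = (8.85×10^-12)(1.04×10^-3)(9.288×10^10) = 8.55×10^-4 A.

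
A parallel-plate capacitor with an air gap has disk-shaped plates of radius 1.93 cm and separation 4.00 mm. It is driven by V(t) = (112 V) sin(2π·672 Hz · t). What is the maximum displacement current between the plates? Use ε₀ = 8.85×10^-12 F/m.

1.22×10^-6 A

C = ε₀A/d = (8.85×10^-12)(1.170×10^-3)/(4.00×10^-3) = 2.589×10^-12 F; ω = 2πf = 4222 rad/s.
I_d = C dV/dt, so |I_d|_max = C V₀ ω = (2.589×10^-12)(112)(4222) = 1.22×10^-6 A.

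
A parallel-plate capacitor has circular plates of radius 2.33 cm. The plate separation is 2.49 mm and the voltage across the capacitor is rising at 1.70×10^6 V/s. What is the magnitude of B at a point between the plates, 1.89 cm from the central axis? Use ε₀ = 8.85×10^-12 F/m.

I_d = C dV/dt with C = ε₀πR²/d = 6.063×10^-12 F, so I_d = (6.063×10^-12)(1.70×10^6) = 1.031×10^-5 A.
For r < R the Ampère–Maxwell law gives B(2πr) = μ₀ I_d (r²/R²), so B = μ₀ I_d r/(2πR²) = (4π×10^-7)(1.031×10^-5)(0.0189)/(2π·0.0233²) = 7.18×10^-11 T.

7.18×10^-11 T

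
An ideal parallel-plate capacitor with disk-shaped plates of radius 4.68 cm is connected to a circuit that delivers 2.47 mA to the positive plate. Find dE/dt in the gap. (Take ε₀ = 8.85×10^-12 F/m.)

4.06×10^10 V/(m·s)

The displacement current between the plates equals the conduction current, I_d = 2.47 mA.
Since I_d = ε₀ A dE/dt, dE/dt = I_d/(ε₀A) = (2.47×10^-3)/((8.85×10^-12)(6.881×10^-3)) = 4.06×10^10 V/(m·s).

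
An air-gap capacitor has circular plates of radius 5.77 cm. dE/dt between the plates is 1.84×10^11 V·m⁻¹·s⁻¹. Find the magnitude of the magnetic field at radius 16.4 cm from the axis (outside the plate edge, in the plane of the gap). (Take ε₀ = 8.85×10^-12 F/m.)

I_d = ε₀ dΦ_E/dt = ε₀ πR² (dE/dt) = (8.85×10^-12)(0.01046)(1.84×10^11) = 0.01703 A through the full plate area.
Outside the plates the loop encloses all of I_d, so B·2πr = μ₀ I_d and B = 2.08×10^-8 T.

2.08×10^-8 T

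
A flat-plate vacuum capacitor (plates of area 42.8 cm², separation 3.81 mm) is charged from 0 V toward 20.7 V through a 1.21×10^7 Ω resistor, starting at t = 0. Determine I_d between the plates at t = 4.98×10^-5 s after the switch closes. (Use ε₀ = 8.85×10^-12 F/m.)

1.13×10^-6 A

C = ε₀A/d = (8.85×10^-12)(4.28×10^-3)/(3.81×10^-3) = 9.942×10^-12 F, so τ = RC = 1.203×10^-4 s.
The conduction current is I(t) = (V₀/R) e^(−t/τ), and the displacement current between the plates equals it.
t/τ = 0.4140; I_d = (20.7/1.21×10^7) · e^(−0.4140) = (1.711×10^-6)(0.6610) = 1.13×10^-6 A.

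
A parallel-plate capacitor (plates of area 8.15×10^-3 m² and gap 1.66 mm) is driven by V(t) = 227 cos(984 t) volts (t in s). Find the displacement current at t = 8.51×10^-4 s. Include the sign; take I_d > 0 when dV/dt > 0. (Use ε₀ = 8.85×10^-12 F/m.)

-7.21×10^-6 A

dE/dt = (V₀ω/d)·−sin(ωt) with ωt = 0.837384 rad: (227)(984)(-0.7429)/(1.66×10^-3) = -9.996×10^7 V/(m·s).
I_d = ε₀ A dE/dt = (8.85×10^-12)(8.15×10^-3)(-9.996×10^7) = -7.21×10^-6 A.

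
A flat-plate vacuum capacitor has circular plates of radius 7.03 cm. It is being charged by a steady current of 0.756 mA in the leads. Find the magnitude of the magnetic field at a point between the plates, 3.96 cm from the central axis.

1.21×10^-9 T

No conduction current crosses the gap, so I_d there equals the 7.56×10^-4 A in the leads.
An Ampèrian loop of radius r encloses a fraction (r/R)² of I_d. Then B·2πr = μ₀ I_d (r/R)², giving B = μ₀ I_d r/(2πR²) = 1.21×10^-9 T.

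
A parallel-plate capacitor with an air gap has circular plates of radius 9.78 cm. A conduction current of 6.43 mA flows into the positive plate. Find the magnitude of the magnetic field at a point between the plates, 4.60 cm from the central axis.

Between the plates the displacement current equals the wire current: I_d = 6.43 mA = 6.43×10^-3 A.
An Ampèrian loop of radius r encloses a fraction (r/R)² of I_d. Then B·2πr = μ₀ I_d (r/R)², giving B = μ₀ I_d r/(2πR²) = 6.18×10^-9 T.

6.18×10^-9 T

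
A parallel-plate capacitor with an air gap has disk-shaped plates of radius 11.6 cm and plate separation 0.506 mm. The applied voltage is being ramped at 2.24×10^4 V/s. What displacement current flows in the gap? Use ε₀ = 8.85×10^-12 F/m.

1.66×10^-5 A

The displacement current equals the charging current C dV/dt. With C = ε₀A/d = (8.85×10^-12)(0.04227)/(5.06×10^-4) = 7.393×10^-10 F, I_d = (7.393×10^-10)(2.24×10^4) = 1.66×10^-5 A.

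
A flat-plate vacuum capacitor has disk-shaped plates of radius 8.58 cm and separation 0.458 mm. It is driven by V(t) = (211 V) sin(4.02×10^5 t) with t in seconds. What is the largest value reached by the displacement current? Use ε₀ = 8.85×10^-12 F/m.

0.0379 A

C = ε₀A/d = (8.85×10^-12)(0.02313)/(4.58×10^-4) = 4.469×10^-10 F; ω = 4.02×10^5 rad/s.
I_d = C dV/dt, so |I_d|_max = C V₀ ω = (4.469×10^-10)(211)(4.02×10^5) = 0.0379 A.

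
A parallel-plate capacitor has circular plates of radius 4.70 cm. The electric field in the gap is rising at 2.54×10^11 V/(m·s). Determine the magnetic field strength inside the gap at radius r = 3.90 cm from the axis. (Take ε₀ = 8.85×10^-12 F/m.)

5.51×10^-8 T

Through the whole plate area (πR² = 6.940×10^-3 m²), I_d = ε₀ πR² dE/dt = 0.01560 A.
∮B·dl = μ₀ I_d,enc with I_d,enc = I_d r²/R² = 0.01074 A; so B = μ₀ I_d,enc/(2πr) = 5.51×10^-8 T.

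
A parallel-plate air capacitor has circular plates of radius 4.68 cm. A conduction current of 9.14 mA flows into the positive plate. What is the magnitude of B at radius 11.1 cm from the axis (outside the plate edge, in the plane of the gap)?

No conduction current crosses the gap, so I_d there equals the 9.14×10^-3 A in the leads.
For r ≥ R the full I_d is enclosed: B = μ₀ I_d/(2πr) = (4π×10^-7)(9.14×10^-3)/(2π·0.111) = 1.65×10^-8 T.

1.65×10^-8 T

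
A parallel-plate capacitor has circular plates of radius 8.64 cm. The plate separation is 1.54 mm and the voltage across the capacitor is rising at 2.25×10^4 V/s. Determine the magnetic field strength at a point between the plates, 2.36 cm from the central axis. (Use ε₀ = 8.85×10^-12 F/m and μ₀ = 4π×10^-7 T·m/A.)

I_d = C dV/dt with C = ε₀πR²/d = 1.348×10^-10 F, so I_d = (1.348×10^-10)(2.25×10^4) = 3.033×10^-6 A.
For r < R the Ampère–Maxwell law gives B(2πr) = μ₀ I_d (r²/R²), so B = μ₀ I_d r/(2πR²) = (4π×10^-7)(3.033×10^-6)(0.0236)/(2π·0.0864²) = 1.92×10^-12 T.

1.92×10^-12 T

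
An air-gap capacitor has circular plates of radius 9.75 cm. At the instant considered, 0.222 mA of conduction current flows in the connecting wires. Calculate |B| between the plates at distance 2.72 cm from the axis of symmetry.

1.27×10^-10 T

Between the plates the displacement current equals the wire current: I_d = 0.222 mA = 2.22×10^-4 A.
For r < R the Ampère–Maxwell law gives B(2πr) = μ₀ I_d (r²/R²), so B = μ₀ I_d r/(2πR²) = (4π×10^-7)(2.22×10^-4)(0.0272)/(2π·0.0975²) = 1.27×10^-10 T.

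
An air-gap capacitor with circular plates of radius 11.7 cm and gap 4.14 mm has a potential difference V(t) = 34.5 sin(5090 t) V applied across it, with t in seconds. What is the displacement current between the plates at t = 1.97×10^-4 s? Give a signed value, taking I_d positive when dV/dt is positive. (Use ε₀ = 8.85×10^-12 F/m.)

8.69×10^-6 A

dV/dt = (34.5)(5090)·cos(1.00273) = 9.448×10^4 V/s.
I_d = C dV/dt with C = ε₀A/d = (8.85×10^-12)(0.04301)/(4.14×10^-3) = 9.194×10^-11 F, so I_d = (9.194×10^-11)(9.448×10^4) = 8.69×10^-6 A.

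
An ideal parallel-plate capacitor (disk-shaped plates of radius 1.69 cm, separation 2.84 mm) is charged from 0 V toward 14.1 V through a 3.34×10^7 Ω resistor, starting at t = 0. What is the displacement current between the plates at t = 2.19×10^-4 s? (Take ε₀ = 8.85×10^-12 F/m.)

With C = ε₀A/d = (8.85×10^-12)(8.973×10^-4)/(2.84×10^-3) = 2.796×10^-12 F, the time constant is τ = RC = 9.339×10^-5 s, so t/τ = 2.345 and e^(−t/τ) = 0.09585.
I_d = I_cond = (V₀/R) e^(−t/τ) = (4.222×10^-7)(0.09585) = 4.05×10^-8 A.

4.05×10^-8 A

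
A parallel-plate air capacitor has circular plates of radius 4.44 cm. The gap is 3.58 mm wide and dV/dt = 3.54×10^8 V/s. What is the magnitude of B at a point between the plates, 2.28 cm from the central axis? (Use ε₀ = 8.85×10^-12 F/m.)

With E = V/d, dE/dt = 9.888×10^10 V/(m·s) and πR² = 6.193×10^-3 m², giving I_d = ε₀ πR² dE/dt = 5.419×10^-3 A.
∮B·dl = μ₀ I_d,enc with I_d,enc = I_d r²/R² = 1.429×10^-3 A; so B = μ₀ I_d,enc/(2πr) = 1.25×10^-8 T.

1.25×10^-8 T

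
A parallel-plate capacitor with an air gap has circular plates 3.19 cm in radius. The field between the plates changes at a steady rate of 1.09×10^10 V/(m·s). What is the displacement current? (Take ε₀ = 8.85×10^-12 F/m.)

The displacement current is ε₀ times dΦ_E/dt = ε₀ A dE/dt = (8.85×10^-12)(3.197×10^-3)(1.09×10^10) = 3.08×10^-4 A.

3.08×10^-4 A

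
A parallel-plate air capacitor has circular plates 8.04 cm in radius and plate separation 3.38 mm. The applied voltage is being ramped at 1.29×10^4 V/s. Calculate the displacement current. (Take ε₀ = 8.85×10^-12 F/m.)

6.86×10^-7 A

E = V/d so dE/dt = (dV/dt)/d = 3.817×10^6 V/(m·s), and I_d = ε₀ A dE/dt = (8.85×10^-12)(0.02031)(3.817×10^6) = 6.86×10^-7 A.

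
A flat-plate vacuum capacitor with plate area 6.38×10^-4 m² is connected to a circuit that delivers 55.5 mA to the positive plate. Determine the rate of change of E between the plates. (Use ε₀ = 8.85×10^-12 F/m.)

9.83×10^12 V/(m·s)

The displacement current between the plates equals the conduction current, I_d = 55.5 mA.
Then dE/dt = I_d/(ε₀A) = 9.83×10^12 V/(m·s).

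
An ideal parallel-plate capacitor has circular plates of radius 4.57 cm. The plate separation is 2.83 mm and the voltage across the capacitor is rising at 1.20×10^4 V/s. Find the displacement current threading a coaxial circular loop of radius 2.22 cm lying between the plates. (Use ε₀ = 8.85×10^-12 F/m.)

5.81×10^-8 A

I_d = C dV/dt with C = ε₀πR²/d = 2.052×10^-11 F, so I_d = (2.052×10^-11)(1.20×10^4) = 2.462×10^-7 A.
Since J_d is uniform, the enclosed fraction is (r/R)² = 0.2360, giving I_d,enc = 5.81×10^-8 A.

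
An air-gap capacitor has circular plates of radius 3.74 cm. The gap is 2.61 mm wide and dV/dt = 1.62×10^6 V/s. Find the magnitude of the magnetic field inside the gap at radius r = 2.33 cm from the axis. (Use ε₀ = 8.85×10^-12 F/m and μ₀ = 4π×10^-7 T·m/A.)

8.04×10^-11 T

dE/dt = (dV/dt)/d = 6.207×10^8 V/(m·s); I_d = ε₀(πR²)(dE/dt) = (8.85×10^-12)(4.394×10^-3)(6.207×10^8) = 2.414×10^-5 A.
An Ampèrian loop of radius r encloses a fraction (r/R)² of I_d. Then B·2πr = μ₀ I_d (r/R)², giving B = μ₀ I_d r/(2πR²) = 8.04×10^-11 T.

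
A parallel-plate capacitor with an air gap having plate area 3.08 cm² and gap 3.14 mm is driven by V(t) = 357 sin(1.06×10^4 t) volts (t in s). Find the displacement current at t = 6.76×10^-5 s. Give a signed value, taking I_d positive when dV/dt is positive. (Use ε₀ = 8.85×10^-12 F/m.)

C = ε₀A/d = (8.85×10^-12)(3.08×10^-4)/(3.14×10^-3) = 8.681×10^-13 F. dV/dt = V₀ω·cos(ωt); at ωt = 0.71656 rad this factor is 0.7541.
I_d = C dV/dt = (8.681×10^-13)(357)(1.06×10^4)(0.7541) = 2.48×10^-6 A.

2.48×10^-6 A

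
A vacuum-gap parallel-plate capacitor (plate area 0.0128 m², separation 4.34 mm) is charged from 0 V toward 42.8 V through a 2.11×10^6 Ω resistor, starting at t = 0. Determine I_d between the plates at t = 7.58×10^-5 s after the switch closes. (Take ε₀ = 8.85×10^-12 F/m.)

5.12×10^-6 A

With C = ε₀A/d = (8.85×10^-12)(0.0128)/(4.34×10^-3) = 2.610×10^-11 F, the time constant is τ = RC = 5.507×10^-5 s, so t/τ = 1.376 and e^(−t/τ) = 0.2526.
I_d = I_cond = (V₀/R) e^(−t/τ) = (2.028×10^-5)(0.2526) = 5.12×10^-6 A.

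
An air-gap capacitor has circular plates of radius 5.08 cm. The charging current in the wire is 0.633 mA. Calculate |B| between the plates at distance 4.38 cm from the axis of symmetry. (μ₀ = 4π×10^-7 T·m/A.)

2.15×10^-9 T

Between the plates the displacement current equals the wire current: I_d = 0.633 mA = 6.33×10^-4 A.
For r < R the Ampère–Maxwell law gives B(2πr) = μ₀ I_d (r²/R²), so B = μ₀ I_d r/(2πR²) = (4π×10^-7)(6.33×10^-4)(0.0438)/(2π·0.0508²) = 2.15×10^-9 T.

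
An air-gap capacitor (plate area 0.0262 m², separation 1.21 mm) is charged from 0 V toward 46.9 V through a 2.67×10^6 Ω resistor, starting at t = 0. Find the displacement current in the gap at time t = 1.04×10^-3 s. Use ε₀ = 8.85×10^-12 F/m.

C = ε₀A/d = (8.85×10^-12)(0.0262)/(1.21×10^-3) = 1.916×10^-10 F, so τ = RC = 5.116×10^-4 s.
The conduction current is I(t) = (V₀/R) e^(−t/τ), and the displacement current between the plates equals it.
t/τ = 2.033; I_d = (46.9/2.67×10^6) · e^(−2.033) = (1.757×10^-5)(0.1309) = 2.30×10^-6 A.

2.30×10^-6 A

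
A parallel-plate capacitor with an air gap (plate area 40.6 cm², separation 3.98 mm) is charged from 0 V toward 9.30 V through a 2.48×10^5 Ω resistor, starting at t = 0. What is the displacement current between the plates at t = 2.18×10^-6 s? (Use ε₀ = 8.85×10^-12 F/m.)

1.42×10^-5 A

With C = ε₀A/d = (8.85×10^-12)(4.06×10^-3)/(3.98×10^-3) = 9.028×10^-12 F, the time constant is τ = RC = 2.239×10^-6 s, so t/τ = 0.9736 and e^(−t/τ) = 0.3777.
I_d = I_cond = (V₀/R) e^(−t/τ) = (3.750×10^-5)(0.3777) = 1.42×10^-5 A.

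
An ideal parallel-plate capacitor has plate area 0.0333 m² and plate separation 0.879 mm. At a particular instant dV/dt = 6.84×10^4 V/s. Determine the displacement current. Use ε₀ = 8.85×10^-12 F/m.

E = V/d so dE/dt = (dV/dt)/d = 7.782×10^7 V/(m·s), and I_d = ε₀ A dE/dt = (8.85×10^-12)(0.0333)(7.782×10^7) = 2.29×10^-5 A.

2.29×10^-5 A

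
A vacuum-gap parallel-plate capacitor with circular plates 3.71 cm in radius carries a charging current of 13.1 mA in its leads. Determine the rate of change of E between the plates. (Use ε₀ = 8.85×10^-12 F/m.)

3.42×10^11 V/(m·s)

By continuity, I_d in the gap equals the 13.1 mA flowing in the wire.
Inverting I_d = ε₀ A dE/dt gives dE/dt = 0.0131 / (8.85×10^-12 · 4.324×10^-3) = 3.42×10^11 V/(m·s).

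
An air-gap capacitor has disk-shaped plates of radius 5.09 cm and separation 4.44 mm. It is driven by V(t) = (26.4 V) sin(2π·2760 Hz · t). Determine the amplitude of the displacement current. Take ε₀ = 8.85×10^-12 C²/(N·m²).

7.43×10^-6 A

(dE/dt)_max = V₀ω/d = 1.031×10^8 V/(m·s); ω = 2πf = 1.734×10^4 rad/s.
I_d,max = ε₀ A (dE/dt)_max = (8.85×10^-12)(8.139×10^-3)(1.031×10^8) = 7.43×10^-6 A.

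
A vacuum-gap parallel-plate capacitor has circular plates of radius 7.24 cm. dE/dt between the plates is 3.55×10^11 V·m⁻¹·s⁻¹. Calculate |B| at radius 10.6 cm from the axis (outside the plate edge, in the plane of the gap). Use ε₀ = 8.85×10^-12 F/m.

Through the whole plate area (πR² = 0.01647 m²), I_d = ε₀ πR² dE/dt = 0.05174 A.
For r ≥ R the full I_d is enclosed: B = μ₀ I_d/(2πr) = (4π×10^-7)(0.05174)/(2π·0.106) = 9.76×10^-8 T.

9.76×10^-8 T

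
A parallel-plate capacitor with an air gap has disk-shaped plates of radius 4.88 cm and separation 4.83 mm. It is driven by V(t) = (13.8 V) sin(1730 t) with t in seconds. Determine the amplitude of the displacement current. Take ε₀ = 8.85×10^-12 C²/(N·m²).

3.27×10^-7 A

C = ε₀A/d = (8.85×10^-12)(7.482×10^-3)/(4.83×10^-3) = 1.371×10^-11 F; ω = 1730 rad/s.
I_d = C dV/dt, so |I_d|_max = C V₀ ω = (1.371×10^-11)(13.8)(1730) = 3.27×10^-7 A.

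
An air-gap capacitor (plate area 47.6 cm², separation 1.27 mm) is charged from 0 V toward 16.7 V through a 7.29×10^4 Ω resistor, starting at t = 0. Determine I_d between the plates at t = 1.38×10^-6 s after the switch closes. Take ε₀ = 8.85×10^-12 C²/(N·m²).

1.29×10^-4 A

With C = ε₀A/d = (8.85×10^-12)(4.76×10^-3)/(1.27×10^-3) = 3.317×10^-11 F, the time constant is τ = RC = 2.418×10^-6 s, so t/τ = 0.5707 and e^(−t/τ) = 0.5651.
I_d = I_cond = (V₀/R) e^(−t/τ) = (2.291×10^-4)(0.5651) = 1.29×10^-4 A.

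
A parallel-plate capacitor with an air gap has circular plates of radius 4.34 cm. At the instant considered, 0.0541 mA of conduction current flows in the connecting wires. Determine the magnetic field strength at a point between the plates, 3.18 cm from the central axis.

No conduction current crosses the gap, so I_d there equals the 5.41×10^-5 A in the leads.
For r < R the Ampère–Maxwell law gives B(2πr) = μ₀ I_d (r²/R²), so B = μ₀ I_d r/(2πR²) = (4π×10^-7)(5.41×10^-5)(0.0318)/(2π·0.0434²) = 1.83×10^-10 T.

1.83×10^-10 T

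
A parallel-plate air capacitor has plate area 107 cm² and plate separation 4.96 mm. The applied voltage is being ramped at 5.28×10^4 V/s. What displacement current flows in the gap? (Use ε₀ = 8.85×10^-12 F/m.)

1.01×10^-6 A

The displacement current equals the charging current C dV/dt. With C = ε₀A/d = (8.85×10^-12)(0.0107)/(4.96×10^-3) = 1.909×10^-11 F, I_d = (1.909×10^-11)(5.28×10^4) = 1.01×10^-6 A.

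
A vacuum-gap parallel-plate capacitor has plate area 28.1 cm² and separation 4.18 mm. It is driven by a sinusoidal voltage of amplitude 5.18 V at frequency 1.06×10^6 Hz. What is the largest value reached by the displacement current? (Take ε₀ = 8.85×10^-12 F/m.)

2.05×10^-4 A

The displacement current equals the conduction current C dV/dt, which peaks at C V₀ ω.
With C = ε₀A/d = (8.85×10^-12)(2.81×10^-3)/(4.18×10^-3) = 5.949×10^-12 F and ω = 2πf = 6.660×10^6 rad/s, I_d,max = (5.949×10^-12)(5.18)(6.660×10^6) = 2.05×10^-4 A.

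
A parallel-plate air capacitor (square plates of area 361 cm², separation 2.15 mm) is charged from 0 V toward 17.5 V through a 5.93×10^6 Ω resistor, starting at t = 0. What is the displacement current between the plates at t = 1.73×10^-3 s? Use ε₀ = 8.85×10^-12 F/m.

C = ε₀A/d = (8.85×10^-12)(0.0361)/(2.15×10^-3) = 1.486×10^-10 F, so τ = RC = 8.812×10^-4 s.
The conduction current is I(t) = (V₀/R) e^(−t/τ), and the displacement current between the plates equals it.
t/τ = 1.963; I_d = (17.5/5.93×10^6) · e^(−1.963) = (2.951×10^-6)(0.1404) = 4.14×10^-7 A.

4.14×10^-7 A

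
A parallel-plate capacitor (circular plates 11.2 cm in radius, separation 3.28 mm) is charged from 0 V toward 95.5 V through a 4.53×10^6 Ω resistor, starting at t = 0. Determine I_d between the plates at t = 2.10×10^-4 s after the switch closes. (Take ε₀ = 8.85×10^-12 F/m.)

C = ε₀A/d = (8.85×10^-12)(0.03941)/(3.28×10^-3) = 1.063×10^-10 F, so τ = RC = 4.815×10^-4 s.
The conduction current is I(t) = (V₀/R) e^(−t/τ), and the displacement current between the plates equals it.
t/τ = 0.4361; I_d = (95.5/4.53×10^6) · e^(−0.4361) = (2.108×10^-5)(0.6466) = 1.36×10^-5 A.

1.36×10^-5 A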